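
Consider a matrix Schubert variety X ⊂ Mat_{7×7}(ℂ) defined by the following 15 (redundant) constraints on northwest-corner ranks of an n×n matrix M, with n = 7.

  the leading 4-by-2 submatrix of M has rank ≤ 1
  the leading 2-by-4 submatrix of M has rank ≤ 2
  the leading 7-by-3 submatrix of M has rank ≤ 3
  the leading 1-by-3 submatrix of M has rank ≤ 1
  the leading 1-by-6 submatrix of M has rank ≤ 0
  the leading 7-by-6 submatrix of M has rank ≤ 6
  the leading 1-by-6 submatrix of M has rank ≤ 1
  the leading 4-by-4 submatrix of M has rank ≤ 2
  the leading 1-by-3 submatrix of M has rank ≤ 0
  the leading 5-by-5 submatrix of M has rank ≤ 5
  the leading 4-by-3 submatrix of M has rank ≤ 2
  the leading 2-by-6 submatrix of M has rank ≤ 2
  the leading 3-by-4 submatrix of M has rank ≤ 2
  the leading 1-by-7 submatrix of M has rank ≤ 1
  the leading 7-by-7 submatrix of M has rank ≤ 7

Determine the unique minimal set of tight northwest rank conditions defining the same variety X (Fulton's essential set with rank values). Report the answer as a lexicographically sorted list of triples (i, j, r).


Propagating the 15 rank bounds to every northwest block:

  row 1: 0, 0, 0, 0, 0, 0, 1
  row 2: 1, 1, 1, 1, 1, 1, 2
  row 3: 1, 1, 2, 2, 2, 2, 3
  row 4: 1, 1, 2, 2, 3, 3, 4
  row 5: 1, 2, 3, 3, 4, 4, 5
  row 6: 1, 2, 3, 4, 5, 5, 6
  row 7: 1, 2, 3, 4, 5, 6, 7

giving w = (7, 1, 3, 5, 2, 4, 6) via Δ²R.

ℓ(w)=9; the 3 essential cells (i,j,r):

[(1, 6, 0), (4, 2, 1), (4, 4, 2)]


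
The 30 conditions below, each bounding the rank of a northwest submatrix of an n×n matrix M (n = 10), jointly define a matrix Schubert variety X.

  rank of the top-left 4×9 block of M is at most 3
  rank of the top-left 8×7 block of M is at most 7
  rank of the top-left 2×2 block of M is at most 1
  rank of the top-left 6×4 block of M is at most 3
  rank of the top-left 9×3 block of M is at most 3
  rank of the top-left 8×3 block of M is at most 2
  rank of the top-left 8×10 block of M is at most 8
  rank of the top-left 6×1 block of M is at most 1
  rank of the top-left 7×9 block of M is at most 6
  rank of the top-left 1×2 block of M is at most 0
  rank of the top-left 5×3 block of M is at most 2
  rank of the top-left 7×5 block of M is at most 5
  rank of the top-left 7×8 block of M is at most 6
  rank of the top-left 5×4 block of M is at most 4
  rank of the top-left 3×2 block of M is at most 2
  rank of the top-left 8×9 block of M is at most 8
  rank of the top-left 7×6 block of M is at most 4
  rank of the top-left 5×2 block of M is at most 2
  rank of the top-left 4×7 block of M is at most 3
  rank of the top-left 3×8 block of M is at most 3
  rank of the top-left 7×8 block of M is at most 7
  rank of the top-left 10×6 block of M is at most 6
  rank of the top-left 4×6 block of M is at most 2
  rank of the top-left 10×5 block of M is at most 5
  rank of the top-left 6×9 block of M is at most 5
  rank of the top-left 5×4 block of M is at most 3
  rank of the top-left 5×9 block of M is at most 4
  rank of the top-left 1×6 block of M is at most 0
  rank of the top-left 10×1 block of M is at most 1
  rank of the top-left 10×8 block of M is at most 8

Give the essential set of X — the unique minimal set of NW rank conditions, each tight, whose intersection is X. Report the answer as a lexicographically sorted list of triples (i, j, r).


Reconstructing r_w from the 30 given conditions:

  0 0 0 0 0 0 1 1 1 1
  1 1 1 1 1 1 2 2 2 2
  1 2 2 2 2 2 3 3 3 3
  1 2 2 2 2 2 3 3 3 4
  1 2 2 3 3 3 4 4 4 5
  1 2 2 3 4 4 5 5 5 6
  1 2 2 3 4 4 5 6 6 7
  1 2 2 3 4 5 6 7 7 8
  1 2 3 4 5 6 7 8 8 9
  1 2 3 4 5 6 7 8 9 10

the unique w with this rank table is (7, 1, 2, 10, 4, 5, 8, 6, 3, 9).

ℓ(w)=17; the 5 essential cells (i,j,r):

[(1, 6, 0), (4, 6, 2), (4, 9, 3), (7, 6, 4), (8, 3, 2)]


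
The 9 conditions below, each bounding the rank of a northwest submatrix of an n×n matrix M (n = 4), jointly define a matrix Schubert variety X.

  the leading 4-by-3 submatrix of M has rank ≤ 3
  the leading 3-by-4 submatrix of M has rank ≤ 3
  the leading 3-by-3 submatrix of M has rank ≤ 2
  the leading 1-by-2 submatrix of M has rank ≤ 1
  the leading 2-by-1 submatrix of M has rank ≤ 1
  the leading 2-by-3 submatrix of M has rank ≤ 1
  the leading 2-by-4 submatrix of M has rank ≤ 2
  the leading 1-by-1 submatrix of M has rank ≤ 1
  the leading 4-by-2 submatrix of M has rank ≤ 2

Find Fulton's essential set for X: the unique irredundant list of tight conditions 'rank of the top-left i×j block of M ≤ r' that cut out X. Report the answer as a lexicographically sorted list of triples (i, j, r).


Propagating the 9 rank bounds to every northwest block:

  row 1: 1  1  1  1
  row 2: 1  1  1  2
  row 3: 1  2  2  3
  row 4: 1  2  3  4

the unique w with this rank table is (1, 4, 2, 3).

ℓ(w)=2; the 1 essential cell (i,j,r):

[(2, 3, 1)]


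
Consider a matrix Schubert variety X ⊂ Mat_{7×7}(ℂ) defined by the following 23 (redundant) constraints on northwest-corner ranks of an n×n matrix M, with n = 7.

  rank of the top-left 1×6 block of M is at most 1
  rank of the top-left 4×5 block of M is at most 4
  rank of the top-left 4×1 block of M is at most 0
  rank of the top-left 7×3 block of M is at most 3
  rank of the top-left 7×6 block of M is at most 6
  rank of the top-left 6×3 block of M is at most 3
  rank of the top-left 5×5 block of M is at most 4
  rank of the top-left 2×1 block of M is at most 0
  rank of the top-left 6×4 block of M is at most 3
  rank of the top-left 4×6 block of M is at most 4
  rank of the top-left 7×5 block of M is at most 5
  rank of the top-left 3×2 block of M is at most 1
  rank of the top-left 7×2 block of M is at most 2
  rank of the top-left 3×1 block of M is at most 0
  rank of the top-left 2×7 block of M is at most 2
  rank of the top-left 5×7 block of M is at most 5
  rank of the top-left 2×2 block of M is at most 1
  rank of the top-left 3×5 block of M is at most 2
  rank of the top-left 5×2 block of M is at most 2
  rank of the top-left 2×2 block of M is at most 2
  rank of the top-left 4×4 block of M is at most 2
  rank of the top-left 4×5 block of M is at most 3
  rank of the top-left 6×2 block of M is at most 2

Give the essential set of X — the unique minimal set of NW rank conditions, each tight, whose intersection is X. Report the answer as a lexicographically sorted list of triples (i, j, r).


Rank table r_w(7×7) implied by the 23 constraints:

  0 1 1 1 1 1 1
  0 1 2 2 2 2 2
  0 1 2 2 2 3 3
  0 1 2 2 3 4 4
  1 2 3 3 4 5 5
  1 2 3 3 4 5 6
  1 2 3 4 5 6 7

second differences of R give the permutation w = (2, 3, 6, 5, 1, 7, 4).

ℓ(w)=8; the 4 essential cells (i,j,r):

[(3, 5, 2), (4, 1, 0), (4, 4, 2), (6, 4, 3)]


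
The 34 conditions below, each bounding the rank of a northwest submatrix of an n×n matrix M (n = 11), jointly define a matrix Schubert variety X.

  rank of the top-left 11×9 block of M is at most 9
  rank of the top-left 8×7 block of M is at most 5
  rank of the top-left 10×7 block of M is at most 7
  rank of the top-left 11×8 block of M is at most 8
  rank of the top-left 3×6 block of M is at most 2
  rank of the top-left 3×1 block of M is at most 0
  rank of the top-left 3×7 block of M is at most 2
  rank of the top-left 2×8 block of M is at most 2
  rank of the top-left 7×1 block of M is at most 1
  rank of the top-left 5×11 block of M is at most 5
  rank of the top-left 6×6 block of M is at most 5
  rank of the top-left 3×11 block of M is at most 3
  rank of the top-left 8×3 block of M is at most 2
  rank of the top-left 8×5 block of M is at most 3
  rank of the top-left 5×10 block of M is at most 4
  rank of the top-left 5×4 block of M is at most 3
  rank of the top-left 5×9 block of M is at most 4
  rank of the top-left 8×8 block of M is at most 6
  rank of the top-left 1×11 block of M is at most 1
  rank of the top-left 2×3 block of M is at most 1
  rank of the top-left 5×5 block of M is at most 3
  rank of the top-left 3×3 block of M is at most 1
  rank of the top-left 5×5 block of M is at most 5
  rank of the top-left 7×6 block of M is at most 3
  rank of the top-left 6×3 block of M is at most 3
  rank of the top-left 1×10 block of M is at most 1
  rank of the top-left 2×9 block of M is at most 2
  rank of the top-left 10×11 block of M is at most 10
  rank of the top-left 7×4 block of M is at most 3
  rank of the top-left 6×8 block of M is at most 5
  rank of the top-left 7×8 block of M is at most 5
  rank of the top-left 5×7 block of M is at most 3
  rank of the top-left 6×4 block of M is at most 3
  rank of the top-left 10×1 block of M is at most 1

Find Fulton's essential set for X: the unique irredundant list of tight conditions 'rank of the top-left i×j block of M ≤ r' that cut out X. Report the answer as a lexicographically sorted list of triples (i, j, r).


Propagating the 34 rank bounds to every northwest block:

  row 1: 0, 1, 1, 1, 1, 1, 1, 1, 1, 1, 1
  row 2: 0, 1, 1, 2, 2, 2, 2, 2, 2, 2, 2
  row 3: 0, 1, 1, 2, 2, 2, 2, 3, 3, 3, 3
  row 4: 1, 2, 2, 3, 3, 3, 3, 4, 4, 4, 4
  row 5: 1, 2, 2, 3, 3, 3, 3, 4, 4, 4, 5
  row 6: 1, 2, 2, 3, 3, 3, 4, 5, 5, 5, 6
  row 7: 1, 2, 2, 3, 3, 3, 4, 5, 6, 6, 7
  row 8: 1, 2, 2, 3, 3, 4, 5, 6, 7, 7, 8
  row 9: 1, 2, 3, 4, 4, 5, 6, 7, 8, 8, 9
  row 10: 1, 2, 3, 4, 5, 6, 7, 8, 9, 9, 10
  row 11: 1, 2, 3, 4, 5, 6, 7, 8, 9, 10, 11

giving w = (2, 4, 8, 1, 11, 7, 9, 6, 3, 5, 10) via Δ²R.

8 SE-corners of the 22-cell Rothe diagram give Ess(w):

[(3, 1, 0), (3, 3, 1), (3, 7, 2), (5, 7, 3), (5, 10, 4), (7, 6, 3), (8, 3, 2), (8, 5, 3)]


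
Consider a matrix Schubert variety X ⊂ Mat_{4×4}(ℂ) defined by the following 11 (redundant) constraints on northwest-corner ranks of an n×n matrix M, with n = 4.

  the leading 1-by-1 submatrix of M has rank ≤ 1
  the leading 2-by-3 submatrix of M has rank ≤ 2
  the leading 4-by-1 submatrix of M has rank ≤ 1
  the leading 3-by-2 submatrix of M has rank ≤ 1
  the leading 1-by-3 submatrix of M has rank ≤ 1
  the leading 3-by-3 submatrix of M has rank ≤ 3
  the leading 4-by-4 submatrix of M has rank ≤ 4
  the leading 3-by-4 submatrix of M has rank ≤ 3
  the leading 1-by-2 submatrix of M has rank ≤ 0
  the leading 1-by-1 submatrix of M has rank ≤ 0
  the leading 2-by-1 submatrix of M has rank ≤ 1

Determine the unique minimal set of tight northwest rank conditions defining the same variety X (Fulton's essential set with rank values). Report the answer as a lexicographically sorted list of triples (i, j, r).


Reconstructing r_w from the 11 given conditions:

  0, 0, 1, 1
  1, 1, 2, 2
  1, 1, 2, 3
  1, 2, 3, 4

hence w(1..4) = (3, 1, 4, 2).

2 SE-corners of the 3-cell Rothe diagram give Ess(w):

[(1, 2, 0), (3, 2, 1)]


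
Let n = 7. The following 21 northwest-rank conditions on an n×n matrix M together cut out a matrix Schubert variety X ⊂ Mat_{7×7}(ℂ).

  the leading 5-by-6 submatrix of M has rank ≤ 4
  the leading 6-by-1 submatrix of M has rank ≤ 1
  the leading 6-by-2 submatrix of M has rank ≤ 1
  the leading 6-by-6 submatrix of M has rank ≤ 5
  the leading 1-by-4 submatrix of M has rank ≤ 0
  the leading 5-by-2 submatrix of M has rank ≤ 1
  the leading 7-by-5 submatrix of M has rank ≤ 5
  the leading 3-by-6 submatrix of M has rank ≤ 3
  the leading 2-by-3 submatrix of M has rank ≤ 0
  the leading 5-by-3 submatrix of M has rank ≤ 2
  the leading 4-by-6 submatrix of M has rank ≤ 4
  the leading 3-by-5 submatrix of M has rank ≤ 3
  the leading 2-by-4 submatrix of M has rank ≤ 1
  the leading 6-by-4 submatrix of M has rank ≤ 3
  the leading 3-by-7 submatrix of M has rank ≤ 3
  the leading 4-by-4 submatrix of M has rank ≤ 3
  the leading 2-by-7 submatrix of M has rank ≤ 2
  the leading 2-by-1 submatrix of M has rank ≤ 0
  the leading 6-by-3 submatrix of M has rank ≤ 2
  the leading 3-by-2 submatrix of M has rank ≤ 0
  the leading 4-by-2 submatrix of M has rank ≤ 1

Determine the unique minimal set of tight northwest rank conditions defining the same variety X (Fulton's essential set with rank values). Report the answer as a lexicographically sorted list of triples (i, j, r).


The tightest implied rank at each (i,j), from the 21 conditions:

  R[1]: 0, 0, 0, 0, 1, 1, 1
  R[2]: 0, 0, 0, 1, 2, 2, 2
  R[3]: 0, 0, 1, 2, 3, 3, 3
  R[4]: 1, 1, 2, 3, 4, 4, 4
  R[5]: 1, 1, 2, 3, 4, 4, 5
  R[6]: 1, 1, 2, 3, 4, 5, 6
  R[7]: 1, 2, 3, 4, 5, 6, 7

reading off 1-entries of Δ²R: w = (5, 4, 3, 1, 7, 6, 2).

D(w) has 12 cells with 5 SE-corners; essential set:

[(1, 4, 0), (2, 3, 0), (3, 2, 0), (5, 6, 4), (6, 2, 1)]


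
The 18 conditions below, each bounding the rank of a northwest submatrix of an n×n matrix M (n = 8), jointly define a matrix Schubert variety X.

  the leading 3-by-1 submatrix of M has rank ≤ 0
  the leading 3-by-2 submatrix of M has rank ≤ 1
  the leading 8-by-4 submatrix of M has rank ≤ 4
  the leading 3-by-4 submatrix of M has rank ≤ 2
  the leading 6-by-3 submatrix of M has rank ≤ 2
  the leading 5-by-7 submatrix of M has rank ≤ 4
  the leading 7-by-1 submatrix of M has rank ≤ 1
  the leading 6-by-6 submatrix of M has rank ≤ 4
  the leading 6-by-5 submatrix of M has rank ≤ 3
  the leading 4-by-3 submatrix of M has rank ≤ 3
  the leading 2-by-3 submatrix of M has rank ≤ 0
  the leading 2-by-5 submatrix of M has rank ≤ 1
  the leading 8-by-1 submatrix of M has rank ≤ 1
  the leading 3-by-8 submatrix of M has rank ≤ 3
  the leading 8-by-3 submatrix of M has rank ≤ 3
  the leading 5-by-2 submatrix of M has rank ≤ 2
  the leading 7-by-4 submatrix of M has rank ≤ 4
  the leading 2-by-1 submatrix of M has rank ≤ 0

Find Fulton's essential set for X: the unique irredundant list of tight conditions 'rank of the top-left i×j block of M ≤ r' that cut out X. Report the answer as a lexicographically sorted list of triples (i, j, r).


Recovering R(i,j) via the rank-extension bound from the 18 conditions:

  0, 0, 0, 1, 1, 1, 1, 1
  0, 0, 0, 1, 1, 2, 2, 2
  0, 1, 1, 2, 2, 3, 3, 3
  1, 2, 2, 3, 3, 4, 4, 4
  1, 2, 2, 3, 3, 4, 4, 5
  1, 2, 2, 3, 3, 4, 5, 6
  1, 2, 3, 4, 4, 5, 6, 7
  1, 2, 3, 4, 5, 6, 7, 8

hence w(1..8) = (4, 6, 2, 1, 8, 7, 3, 5).

ℓ(w)=13; the 6 essential cells (i,j,r):

[(2, 3, 0), (2, 5, 1), (3, 1, 0), (5, 7, 4), (6, 3, 2), (6, 5, 3)]


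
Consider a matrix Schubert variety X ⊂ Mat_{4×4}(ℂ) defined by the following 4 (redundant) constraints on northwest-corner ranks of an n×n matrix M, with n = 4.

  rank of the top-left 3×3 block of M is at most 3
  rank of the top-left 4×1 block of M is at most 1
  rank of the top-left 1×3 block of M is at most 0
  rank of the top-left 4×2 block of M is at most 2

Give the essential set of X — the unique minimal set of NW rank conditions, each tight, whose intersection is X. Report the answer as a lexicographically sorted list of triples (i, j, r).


Computing R[i][j] = min implied NW-rank bound (n=4, 4 conditions):

  R[1]: 0 0 0 1
  R[2]: 1 1 1 2
  R[3]: 1 2 2 3
  R[4]: 1 2 3 4

giving w = (4, 1, 2, 3) via Δ²R.

D(w) has 3 cells with 1 SE-corner; essential set:

[(1, 3, 0)]


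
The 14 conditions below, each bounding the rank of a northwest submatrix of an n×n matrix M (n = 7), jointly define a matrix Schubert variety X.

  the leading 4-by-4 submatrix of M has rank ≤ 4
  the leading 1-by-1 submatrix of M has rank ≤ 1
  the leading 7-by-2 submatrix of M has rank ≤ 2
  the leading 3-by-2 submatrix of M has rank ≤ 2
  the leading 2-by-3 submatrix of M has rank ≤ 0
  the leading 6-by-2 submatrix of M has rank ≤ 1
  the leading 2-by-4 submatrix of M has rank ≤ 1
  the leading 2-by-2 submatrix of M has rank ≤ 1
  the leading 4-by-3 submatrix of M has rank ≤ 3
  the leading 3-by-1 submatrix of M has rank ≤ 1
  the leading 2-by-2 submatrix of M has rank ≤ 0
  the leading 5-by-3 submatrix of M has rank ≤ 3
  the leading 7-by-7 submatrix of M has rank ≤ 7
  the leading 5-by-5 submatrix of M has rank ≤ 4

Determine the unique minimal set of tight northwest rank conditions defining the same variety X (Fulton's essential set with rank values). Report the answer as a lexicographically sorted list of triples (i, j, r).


The tightest implied rank at each (i,j), from the 14 conditions:

  R[1]: 0, 0, 0, 1, 1, 1, 1
  R[2]: 0, 0, 0, 1, 2, 2, 2
  R[3]: 1, 1, 1, 2, 3, 3, 3
  R[4]: 1, 1, 2, 3, 4, 4, 4
  R[5]: 1, 1, 2, 3, 4, 5, 5
  R[6]: 1, 1, 2, 3, 4, 5, 6
  R[7]: 1, 2, 3, 4, 5, 6, 7

hence w(1..7) = (4, 5, 1, 3, 6, 7, 2).

D(w) has 9 cells with 2 SE-corners; essential set:

[(2, 3, 0), (6, 2, 1)]


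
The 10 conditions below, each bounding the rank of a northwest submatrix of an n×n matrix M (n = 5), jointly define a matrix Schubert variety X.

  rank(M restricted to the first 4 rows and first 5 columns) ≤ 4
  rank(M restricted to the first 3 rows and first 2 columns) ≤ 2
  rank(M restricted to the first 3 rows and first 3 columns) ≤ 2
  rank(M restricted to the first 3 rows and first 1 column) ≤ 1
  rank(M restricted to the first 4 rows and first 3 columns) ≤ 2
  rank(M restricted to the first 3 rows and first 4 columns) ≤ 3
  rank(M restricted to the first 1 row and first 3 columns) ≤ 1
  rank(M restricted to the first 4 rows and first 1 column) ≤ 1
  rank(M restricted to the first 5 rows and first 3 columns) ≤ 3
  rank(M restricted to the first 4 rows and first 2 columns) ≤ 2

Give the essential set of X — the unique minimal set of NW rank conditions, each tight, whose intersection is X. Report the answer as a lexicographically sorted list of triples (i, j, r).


Recovering R(i,j) via the rank-extension bound from the 10 conditions:

  R[1]: 1 | 1 | 1 | 1 | 1
  R[2]: 1 | 2 | 2 | 2 | 2
  R[3]: 1 | 2 | 2 | 3 | 3
  R[4]: 1 | 2 | 2 | 3 | 4
  R[5]: 1 | 2 | 3 | 4 | 5

the unique w with this rank table is (1, 2, 4, 5, 3).

1 SE-corner of the 2-cell Rothe diagram gives Ess(w):

[(4, 3, 2)]


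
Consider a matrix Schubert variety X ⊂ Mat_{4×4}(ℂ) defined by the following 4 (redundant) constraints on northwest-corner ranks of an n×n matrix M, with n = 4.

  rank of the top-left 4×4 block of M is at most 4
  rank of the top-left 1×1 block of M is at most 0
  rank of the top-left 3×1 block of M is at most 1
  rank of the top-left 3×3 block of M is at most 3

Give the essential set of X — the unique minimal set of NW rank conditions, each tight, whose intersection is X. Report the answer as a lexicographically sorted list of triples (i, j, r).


Computing R[i][j] = min implied NW-rank bound (n=4, 4 conditions):

  row 1: 0  1  1  1
  row 2: 1  2  2  2
  row 3: 1  2  3  3
  row 4: 1  2  3  4

reading off 1-entries of Δ²R: w = (2, 1, 3, 4).

D(w) has 1 cell with 1 SE-corner; essential set:

[(1, 1, 0)]


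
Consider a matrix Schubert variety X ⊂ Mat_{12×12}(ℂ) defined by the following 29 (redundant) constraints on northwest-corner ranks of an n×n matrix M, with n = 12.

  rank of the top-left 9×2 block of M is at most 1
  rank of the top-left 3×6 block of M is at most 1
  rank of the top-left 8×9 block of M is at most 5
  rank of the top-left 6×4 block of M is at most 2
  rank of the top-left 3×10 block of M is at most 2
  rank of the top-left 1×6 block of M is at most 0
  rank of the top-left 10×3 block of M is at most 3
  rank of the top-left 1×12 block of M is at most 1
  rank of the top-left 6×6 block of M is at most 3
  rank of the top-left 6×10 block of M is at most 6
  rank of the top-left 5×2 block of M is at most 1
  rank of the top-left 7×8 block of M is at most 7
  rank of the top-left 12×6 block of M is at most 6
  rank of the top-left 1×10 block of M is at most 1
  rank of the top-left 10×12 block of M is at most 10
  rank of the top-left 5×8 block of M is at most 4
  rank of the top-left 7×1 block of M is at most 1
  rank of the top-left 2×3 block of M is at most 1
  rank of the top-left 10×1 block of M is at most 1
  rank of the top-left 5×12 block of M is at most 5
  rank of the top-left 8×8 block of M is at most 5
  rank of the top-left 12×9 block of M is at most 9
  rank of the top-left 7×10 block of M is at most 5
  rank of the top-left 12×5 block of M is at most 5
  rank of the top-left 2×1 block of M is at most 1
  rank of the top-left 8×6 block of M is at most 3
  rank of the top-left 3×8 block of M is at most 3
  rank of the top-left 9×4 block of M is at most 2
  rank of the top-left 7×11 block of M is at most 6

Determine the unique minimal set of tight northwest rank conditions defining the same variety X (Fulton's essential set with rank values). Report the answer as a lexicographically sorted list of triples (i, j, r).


Propagating the 29 rank bounds to every northwest block:

  row 1: 0  0  0  0  0  0  1  1  1  1  1  1
  row 2: 1  1  1  1  1  1  2  2  2  2  2  2
  row 3: 1  1  1  1  1  1  2  2  2  2  3  3
  row 4: 1  1  2  2  2  2  3  3  3  3  4  4
  row 5: 1  1  2  2  3  3  4  4  4  4  5  5
  row 6: 1  1  2  2  3  3  4  5  5  5  6  6
  row 7: 1  1  2  2  3  3  4  5  5  5  6  7
  row 8: 1  1  2  2  3  3  4  5  5  6  7  8
  row 9: 1  1  2  2  3  4  5  6  6  7  8  9
  row 10: 1  2  3  3  4  5  6  7  7  8  9  10
  row 11: 1  2  3  4  5  6  7  8  8  9  10  11
  row 12: 1  2  3  4  5  6  7  8  9  10  11  12

so w = (7, 1, 11, 3, 5, 8, 12, 10, 6, 2, 4, 9).

D(w) has 31 cells with 8 SE-corners; essential set:

[(1, 6, 0), (3, 6, 1), (3, 10, 2), (7, 10, 5), (8, 6, 3), (8, 9, 5), (9, 2, 1), (9, 4, 2)]


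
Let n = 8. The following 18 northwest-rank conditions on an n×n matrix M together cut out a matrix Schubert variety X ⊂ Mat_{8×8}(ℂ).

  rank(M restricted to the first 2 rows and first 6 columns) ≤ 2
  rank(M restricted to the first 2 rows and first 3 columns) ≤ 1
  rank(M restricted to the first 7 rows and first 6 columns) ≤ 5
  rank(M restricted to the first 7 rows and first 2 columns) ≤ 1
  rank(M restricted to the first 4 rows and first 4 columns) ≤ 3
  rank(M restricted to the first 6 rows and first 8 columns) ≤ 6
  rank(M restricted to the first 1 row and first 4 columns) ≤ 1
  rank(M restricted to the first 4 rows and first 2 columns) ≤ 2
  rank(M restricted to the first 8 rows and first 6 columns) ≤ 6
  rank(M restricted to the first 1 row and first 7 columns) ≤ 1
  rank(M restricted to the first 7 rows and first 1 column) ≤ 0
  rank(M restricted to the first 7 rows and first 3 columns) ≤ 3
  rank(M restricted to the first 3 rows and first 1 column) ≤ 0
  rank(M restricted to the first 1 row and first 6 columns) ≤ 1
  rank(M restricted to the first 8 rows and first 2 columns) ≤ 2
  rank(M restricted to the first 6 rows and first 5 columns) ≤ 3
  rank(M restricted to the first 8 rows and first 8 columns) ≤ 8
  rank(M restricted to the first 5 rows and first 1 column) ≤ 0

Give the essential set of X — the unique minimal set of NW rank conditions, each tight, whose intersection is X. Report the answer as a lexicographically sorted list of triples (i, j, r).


Reconstructing r_w from the 18 given conditions:

  R[1]: 0  1  1  1  1  1  1  1
  R[2]: 0  1  1  2  2  2  2  2
  R[3]: 0  1  2  3  3  3  3  3
  R[4]: 0  1  2  3  3  4  4  4
  R[5]: 0  1  2  3  3  4  5  5
  R[6]: 0  1  2  3  3  4  5  6
  R[7]: 0  1  2  3  4  5  6  7
  R[8]: 1  2  3  4  5  6  7  8

second differences of R give the permutation w = (2, 4, 3, 6, 7, 8, 5, 1).

D(w) has 11 cells with 3 SE-corners; essential set:

[(2, 3, 1), (6, 5, 3), (7, 1, 0)]


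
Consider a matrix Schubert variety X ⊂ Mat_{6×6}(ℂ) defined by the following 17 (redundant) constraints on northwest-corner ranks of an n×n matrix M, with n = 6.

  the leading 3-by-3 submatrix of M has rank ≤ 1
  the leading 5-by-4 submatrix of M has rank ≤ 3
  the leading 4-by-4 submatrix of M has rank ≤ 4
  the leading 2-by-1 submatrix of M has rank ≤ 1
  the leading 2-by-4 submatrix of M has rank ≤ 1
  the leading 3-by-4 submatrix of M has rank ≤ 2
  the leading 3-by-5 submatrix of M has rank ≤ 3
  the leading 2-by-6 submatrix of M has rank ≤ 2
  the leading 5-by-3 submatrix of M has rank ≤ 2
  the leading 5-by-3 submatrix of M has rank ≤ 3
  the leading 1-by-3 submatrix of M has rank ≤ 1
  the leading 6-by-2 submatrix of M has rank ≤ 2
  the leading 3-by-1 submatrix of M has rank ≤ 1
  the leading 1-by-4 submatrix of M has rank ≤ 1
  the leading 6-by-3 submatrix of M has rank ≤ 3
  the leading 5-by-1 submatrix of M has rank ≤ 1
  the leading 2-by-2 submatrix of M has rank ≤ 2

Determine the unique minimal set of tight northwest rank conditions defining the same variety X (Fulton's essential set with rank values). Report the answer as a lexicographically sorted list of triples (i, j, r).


Propagating the 17 rank bounds to every northwest block:

  R[1]: 1 | 1 | 1 | 1 | 1 | 1
  R[2]: 1 | 1 | 1 | 1 | 2 | 2
  R[3]: 1 | 1 | 1 | 2 | 3 | 3
  R[4]: 1 | 2 | 2 | 3 | 4 | 4
  R[5]: 1 | 2 | 2 | 3 | 4 | 5
  R[6]: 1 | 2 | 3 | 4 | 5 | 6

so w = (1, 5, 4, 2, 6, 3).

|D(w)|=6, |Ess(w)|=3:

[(2, 4, 1), (3, 3, 1), (5, 3, 2)]


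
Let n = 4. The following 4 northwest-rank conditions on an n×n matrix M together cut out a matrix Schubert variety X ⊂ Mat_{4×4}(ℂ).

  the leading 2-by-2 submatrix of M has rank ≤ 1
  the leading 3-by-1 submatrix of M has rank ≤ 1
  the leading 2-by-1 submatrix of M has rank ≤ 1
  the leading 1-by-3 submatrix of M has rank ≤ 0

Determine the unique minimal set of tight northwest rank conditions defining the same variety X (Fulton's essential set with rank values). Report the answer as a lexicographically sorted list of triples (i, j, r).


The tightest implied rank at each (i,j), from the 4 conditions:

  i=1: 0 | 0 | 0 | 1
  i=2: 1 | 1 | 1 | 2
  i=3: 1 | 2 | 2 | 3
  i=4: 1 | 2 | 3 | 4

the unique w with this rank table is (4, 1, 2, 3).

D(w) has 3 cells with 1 SE-corner; essential set:

[(1, 3, 0)]


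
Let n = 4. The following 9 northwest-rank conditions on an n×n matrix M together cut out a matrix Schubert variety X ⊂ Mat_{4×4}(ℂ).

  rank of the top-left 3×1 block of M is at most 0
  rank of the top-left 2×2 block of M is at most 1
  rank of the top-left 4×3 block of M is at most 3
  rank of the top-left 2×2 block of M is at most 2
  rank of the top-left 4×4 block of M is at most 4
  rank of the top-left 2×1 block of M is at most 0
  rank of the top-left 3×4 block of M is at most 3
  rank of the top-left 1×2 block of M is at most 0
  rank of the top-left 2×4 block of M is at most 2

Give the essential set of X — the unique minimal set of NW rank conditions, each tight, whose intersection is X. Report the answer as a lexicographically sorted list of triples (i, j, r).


Reconstructing r_w from the 9 given conditions:

  R[1]: 0 | 0 | 1 | 1
  R[2]: 0 | 1 | 2 | 2
  R[3]: 0 | 1 | 2 | 3
  R[4]: 1 | 2 | 3 | 4

the unique w with this rank table is (3, 2, 4, 1).

ℓ(w)=4; the 2 essential cells (i,j,r):

[(1, 2, 0), (3, 1, 0)]


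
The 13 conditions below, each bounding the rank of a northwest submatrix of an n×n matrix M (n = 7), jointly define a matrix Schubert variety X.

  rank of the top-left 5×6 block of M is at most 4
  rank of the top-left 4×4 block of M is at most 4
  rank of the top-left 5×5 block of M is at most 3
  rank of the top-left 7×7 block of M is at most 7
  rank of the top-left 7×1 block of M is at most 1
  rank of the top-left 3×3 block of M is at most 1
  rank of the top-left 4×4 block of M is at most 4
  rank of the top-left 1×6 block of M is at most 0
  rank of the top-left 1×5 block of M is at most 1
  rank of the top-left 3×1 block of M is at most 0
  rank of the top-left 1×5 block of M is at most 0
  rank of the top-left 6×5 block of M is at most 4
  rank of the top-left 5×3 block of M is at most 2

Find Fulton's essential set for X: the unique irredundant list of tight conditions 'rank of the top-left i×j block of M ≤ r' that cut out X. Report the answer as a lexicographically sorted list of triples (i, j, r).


Rank table r_w(7×7) implied by the 13 constraints:

  0 0 0 0 0 0 1
  0 1 1 1 1 1 2
  0 1 1 2 2 2 3
  1 2 2 3 3 3 4
  1 2 2 3 3 4 5
  1 2 3 4 4 5 6
  1 2 3 4 5 6 7

so w = (7, 2, 4, 1, 6, 3, 5).

|D(w)|=11, |Ess(w)|=5:

[(1, 6, 0), (3, 1, 0), (3, 3, 1), (5, 3, 2), (5, 5, 3)]


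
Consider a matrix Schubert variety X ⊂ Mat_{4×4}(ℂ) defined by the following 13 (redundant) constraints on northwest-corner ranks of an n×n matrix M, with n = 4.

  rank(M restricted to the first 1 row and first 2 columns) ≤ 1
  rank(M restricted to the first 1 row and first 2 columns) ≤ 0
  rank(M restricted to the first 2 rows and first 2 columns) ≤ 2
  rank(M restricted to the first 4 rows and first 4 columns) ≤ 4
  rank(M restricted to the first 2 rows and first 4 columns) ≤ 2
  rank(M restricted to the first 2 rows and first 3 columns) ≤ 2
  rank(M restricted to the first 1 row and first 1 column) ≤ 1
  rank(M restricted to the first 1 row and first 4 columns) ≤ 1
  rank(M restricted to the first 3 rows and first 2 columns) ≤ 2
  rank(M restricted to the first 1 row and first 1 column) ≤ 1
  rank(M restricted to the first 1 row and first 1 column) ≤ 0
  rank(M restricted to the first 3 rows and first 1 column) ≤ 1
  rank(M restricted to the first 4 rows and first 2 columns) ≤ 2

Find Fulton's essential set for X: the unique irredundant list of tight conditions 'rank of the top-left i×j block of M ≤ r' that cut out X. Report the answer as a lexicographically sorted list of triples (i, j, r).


Reconstructing r_w from the 13 given conditions:

  row 1: 0  0  1  1
  row 2: 1  1  2  2
  row 3: 1  2  3  3
  row 4: 1  2  3  4

hence w(1..4) = (3, 1, 2, 4).

|D(w)|=2, |Ess(w)|=1:

[(1, 2, 0)]


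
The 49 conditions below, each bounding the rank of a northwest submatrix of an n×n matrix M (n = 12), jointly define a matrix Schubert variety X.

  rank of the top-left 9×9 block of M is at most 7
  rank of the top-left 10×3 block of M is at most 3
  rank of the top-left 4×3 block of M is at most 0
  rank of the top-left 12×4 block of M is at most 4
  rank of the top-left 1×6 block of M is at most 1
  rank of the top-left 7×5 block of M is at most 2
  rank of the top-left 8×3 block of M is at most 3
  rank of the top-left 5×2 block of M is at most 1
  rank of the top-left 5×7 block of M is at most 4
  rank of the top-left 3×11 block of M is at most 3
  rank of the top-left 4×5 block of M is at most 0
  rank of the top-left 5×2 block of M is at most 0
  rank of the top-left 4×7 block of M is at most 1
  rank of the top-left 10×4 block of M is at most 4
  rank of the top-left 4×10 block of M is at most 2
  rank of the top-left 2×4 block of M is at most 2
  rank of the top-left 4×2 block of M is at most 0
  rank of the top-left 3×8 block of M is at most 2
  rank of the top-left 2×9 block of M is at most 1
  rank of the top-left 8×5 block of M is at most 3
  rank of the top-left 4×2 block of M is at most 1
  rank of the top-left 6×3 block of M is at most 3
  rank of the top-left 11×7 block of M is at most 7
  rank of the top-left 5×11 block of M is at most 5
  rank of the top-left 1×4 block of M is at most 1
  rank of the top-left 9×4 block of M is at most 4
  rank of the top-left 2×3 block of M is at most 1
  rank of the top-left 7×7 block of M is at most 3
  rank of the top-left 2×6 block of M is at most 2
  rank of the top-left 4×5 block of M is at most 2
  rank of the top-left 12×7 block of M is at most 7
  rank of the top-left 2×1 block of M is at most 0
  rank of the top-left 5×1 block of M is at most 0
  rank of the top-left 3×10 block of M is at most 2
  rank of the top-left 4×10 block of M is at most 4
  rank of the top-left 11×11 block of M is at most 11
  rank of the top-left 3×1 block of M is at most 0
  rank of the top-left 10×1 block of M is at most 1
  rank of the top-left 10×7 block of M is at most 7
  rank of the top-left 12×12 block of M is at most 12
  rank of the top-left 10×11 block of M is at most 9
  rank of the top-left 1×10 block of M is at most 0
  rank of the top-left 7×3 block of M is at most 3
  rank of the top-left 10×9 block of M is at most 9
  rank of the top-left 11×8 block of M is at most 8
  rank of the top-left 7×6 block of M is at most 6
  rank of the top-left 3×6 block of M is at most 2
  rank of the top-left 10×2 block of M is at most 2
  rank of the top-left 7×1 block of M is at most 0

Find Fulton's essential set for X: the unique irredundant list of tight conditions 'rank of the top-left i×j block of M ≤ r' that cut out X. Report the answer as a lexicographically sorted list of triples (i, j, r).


Computing R[i][j] = min implied NW-rank bound (n=12, 49 conditions):

  i=1: 0, 0, 0, 0, 0, 0, 0, 0, 0, 0, 1, 1
  i=2: 0, 0, 0, 0, 0, 1, 1, 1, 1, 1, 2, 2
  i=3: 0, 0, 0, 0, 0, 1, 1, 2, 2, 2, 3, 3
  i=4: 0, 0, 0, 0, 0, 1, 1, 2, 2, 2, 3, 4
  i=5: 0, 0, 1, 1, 1, 2, 2, 3, 3, 3, 4, 5
  i=6: 0, 1, 2, 2, 2, 3, 3, 4, 4, 4, 5, 6
  i=7: 0, 1, 2, 2, 2, 3, 3, 4, 5, 5, 6, 7
  i=8: 1, 2, 3, 3, 3, 4, 4, 5, 6, 6, 7, 8
  i=9: 1, 2, 3, 4, 4, 5, 5, 6, 7, 7, 8, 9
  i=10: 1, 2, 3, 4, 5, 6, 6, 7, 8, 8, 9, 10
  i=11: 1, 2, 3, 4, 5, 6, 7, 8, 9, 9, 10, 11
  i=12: 1, 2, 3, 4, 5, 6, 7, 8, 9, 10, 11, 12

so w = (11, 6, 8, 12, 3, 2, 9, 1, 4, 5, 7, 10).

Rothe diagram D(w) (36 cells), 8 SE-corners (essential conditions):

[(1, 10, 0), (4, 5, 0), (4, 7, 1), (4, 10, 2), (5, 2, 0), (7, 1, 0), (7, 5, 2), (7, 7, 3)]


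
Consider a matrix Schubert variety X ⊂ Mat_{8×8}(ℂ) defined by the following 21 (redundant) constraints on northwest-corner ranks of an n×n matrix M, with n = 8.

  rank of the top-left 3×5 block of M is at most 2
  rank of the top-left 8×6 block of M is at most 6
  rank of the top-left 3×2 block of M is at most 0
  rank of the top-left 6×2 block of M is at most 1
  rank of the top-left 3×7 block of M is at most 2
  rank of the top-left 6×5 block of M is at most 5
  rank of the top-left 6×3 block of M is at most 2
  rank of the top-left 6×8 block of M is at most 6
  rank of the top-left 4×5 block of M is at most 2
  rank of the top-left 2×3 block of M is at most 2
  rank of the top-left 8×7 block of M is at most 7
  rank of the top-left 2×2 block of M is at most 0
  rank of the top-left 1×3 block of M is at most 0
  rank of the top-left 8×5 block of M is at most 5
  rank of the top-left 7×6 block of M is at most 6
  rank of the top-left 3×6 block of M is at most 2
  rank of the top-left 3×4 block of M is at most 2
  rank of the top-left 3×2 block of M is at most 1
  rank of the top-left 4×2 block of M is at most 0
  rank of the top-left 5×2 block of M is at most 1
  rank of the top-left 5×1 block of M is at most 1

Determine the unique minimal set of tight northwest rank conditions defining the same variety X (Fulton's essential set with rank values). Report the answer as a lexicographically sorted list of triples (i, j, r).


The tightest implied rank at each (i,j), from the 21 conditions:

  R[1]: 0 | 0 | 0 | 1 | 1 | 1 | 1 | 1
  R[2]: 0 | 0 | 1 | 2 | 2 | 2 | 2 | 2
  R[3]: 0 | 0 | 1 | 2 | 2 | 2 | 2 | 3
  R[4]: 0 | 0 | 1 | 2 | 2 | 3 | 3 | 4
  R[5]: 1 | 1 | 2 | 3 | 3 | 4 | 4 | 5
  R[6]: 1 | 1 | 2 | 3 | 4 | 5 | 5 | 6
  R[7]: 1 | 2 | 3 | 4 | 5 | 6 | 6 | 7
  R[8]: 1 | 2 | 3 | 4 | 5 | 6 | 7 | 8

giving w = (4, 3, 8, 6, 1, 5, 2, 7) via Δ²R.

|D(w)|=14, |Ess(w)|=5:

[(1, 3, 0), (3, 7, 2), (4, 2, 0), (4, 5, 2), (6, 2, 1)]


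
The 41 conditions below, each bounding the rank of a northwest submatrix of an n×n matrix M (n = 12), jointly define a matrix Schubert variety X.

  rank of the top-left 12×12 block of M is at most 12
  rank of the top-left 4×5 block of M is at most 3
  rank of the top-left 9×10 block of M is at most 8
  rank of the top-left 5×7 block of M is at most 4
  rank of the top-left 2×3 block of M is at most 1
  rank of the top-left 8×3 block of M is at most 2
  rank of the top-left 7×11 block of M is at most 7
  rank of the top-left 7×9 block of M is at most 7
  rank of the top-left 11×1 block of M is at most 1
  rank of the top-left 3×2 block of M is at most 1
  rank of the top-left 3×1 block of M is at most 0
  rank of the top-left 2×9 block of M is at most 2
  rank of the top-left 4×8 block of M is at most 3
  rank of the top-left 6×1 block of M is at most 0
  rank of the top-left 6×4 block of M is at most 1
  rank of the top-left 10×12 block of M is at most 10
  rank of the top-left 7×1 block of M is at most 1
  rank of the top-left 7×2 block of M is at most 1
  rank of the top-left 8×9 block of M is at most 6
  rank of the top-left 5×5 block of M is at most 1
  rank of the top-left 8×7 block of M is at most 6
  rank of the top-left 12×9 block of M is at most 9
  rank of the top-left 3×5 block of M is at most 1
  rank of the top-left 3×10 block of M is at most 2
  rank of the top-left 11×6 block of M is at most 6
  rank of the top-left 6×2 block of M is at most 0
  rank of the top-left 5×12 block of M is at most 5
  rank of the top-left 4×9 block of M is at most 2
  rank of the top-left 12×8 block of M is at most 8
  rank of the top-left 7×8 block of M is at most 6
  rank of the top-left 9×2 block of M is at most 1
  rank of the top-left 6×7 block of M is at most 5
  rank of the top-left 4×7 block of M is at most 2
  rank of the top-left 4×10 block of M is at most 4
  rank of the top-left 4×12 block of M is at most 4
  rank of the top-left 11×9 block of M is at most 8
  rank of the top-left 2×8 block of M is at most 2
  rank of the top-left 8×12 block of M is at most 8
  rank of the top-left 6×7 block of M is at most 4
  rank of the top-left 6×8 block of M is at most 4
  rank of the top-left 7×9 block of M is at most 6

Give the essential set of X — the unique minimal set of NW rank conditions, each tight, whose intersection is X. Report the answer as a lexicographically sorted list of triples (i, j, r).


Recovering R(i,j) via the rank-extension bound from the 41 conditions:

  0  0  1  1  1  1  1  1  1  1  1  1
  0  0  1  1  1  2  2  2  2  2  2  2
  0  0  1  1  1  2  2  2  2  2  3  3
  0  0  1  1  1  2  2  2  2  3  4  4
  0  0  1  1  1  2  3  3  3  4  5  5
  0  0  1  1  2  3  4  4  4  5  6  6
  1  1  2  2  3  4  5  5  5  6  7  7
  1  1  2  3  4  5  6  6  6  7  8  8
  1  1  2  3  4  5  6  7  7  8  9  9
  1  2  3  4  5  6  7  8  8  9  10  10
  1  2  3  4  5  6  7  8  8  9  10  11
  1  2  3  4  5  6  7  8  9  10  11  12

the unique w with this rank table is (3, 6, 11, 10, 7, 5, 1, 4, 8, 2, 12, 9).

Rothe diagram D(w) (31 cells), 7 SE-corners (essential conditions):

[(3, 10, 2), (4, 9, 2), (5, 5, 1), (6, 2, 0), (6, 4, 1), (9, 2, 1), (11, 9, 8)]


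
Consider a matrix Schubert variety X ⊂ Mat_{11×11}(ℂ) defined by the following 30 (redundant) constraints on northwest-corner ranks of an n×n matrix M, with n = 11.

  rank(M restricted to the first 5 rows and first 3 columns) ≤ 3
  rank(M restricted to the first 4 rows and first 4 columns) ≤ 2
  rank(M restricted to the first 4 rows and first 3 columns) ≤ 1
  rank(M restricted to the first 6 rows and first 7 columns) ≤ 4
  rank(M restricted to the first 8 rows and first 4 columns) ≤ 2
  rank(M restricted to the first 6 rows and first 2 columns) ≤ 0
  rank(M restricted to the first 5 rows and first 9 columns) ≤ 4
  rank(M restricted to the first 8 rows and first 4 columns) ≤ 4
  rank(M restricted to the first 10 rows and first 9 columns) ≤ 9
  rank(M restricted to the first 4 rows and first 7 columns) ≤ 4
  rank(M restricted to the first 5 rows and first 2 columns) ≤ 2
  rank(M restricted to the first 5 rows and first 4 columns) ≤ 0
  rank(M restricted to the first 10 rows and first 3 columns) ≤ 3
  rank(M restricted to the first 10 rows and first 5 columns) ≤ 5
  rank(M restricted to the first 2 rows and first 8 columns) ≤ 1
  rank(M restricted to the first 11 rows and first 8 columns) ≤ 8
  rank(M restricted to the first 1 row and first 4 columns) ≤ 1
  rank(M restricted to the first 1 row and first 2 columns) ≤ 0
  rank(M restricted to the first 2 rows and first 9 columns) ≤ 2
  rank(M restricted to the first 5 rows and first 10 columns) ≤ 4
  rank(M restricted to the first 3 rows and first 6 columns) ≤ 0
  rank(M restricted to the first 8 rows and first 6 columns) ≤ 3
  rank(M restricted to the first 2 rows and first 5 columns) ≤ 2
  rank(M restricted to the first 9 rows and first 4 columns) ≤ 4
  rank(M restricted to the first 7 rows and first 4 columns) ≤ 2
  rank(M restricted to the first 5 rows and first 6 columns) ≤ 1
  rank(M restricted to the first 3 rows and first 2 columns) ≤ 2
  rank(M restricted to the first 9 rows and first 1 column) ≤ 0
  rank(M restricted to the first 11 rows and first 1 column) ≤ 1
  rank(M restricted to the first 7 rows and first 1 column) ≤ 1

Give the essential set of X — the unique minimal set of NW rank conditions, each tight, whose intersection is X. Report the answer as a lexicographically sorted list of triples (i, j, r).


The tightest implied rank at each (i,j), from the 30 conditions:

  R[1]: 0, 0, 0, 0, 0, 0, 1, 1, 1, 1, 1
  R[2]: 0, 0, 0, 0, 0, 0, 1, 1, 2, 2, 2
  R[3]: 0, 0, 0, 0, 0, 0, 1, 2, 3, 3, 3
  R[4]: 0, 0, 0, 0, 1, 1, 2, 3, 4, 4, 4
  R[5]: 0, 0, 0, 0, 1, 1, 2, 3, 4, 4, 5
  R[6]: 0, 0, 1, 1, 2, 2, 3, 4, 5, 5, 6
  R[7]: 0, 1, 2, 2, 3, 3, 4, 5, 6, 6, 7
  R[8]: 0, 1, 2, 2, 3, 3, 4, 5, 6, 7, 8
  R[9]: 0, 1, 2, 3, 4, 4, 5, 6, 7, 8, 9
  R[10]: 1, 2, 3, 4, 5, 5, 6, 7, 8, 9, 10
  R[11]: 1, 2, 3, 4, 5, 6, 7, 8, 9, 10, 11

second differences of R give the permutation w = (7, 9, 8, 5, 11, 3, 2, 10, 4, 1, 6).

|D(w)|=36, |Ess(w)|=9:

[(2, 8, 1), (3, 6, 0), (5, 4, 0), (5, 6, 1), (5, 10, 4), (6, 2, 0), (8, 4, 2), (8, 6, 3), (9, 1, 0)]
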